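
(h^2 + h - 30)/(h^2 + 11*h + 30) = (h - 5)/(h + 5)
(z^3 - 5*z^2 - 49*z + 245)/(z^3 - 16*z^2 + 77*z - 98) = (z^2 + 2*z - 35)/(z^2 - 9*z + 14)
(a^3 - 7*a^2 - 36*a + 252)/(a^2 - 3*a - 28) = (a^2 - 36)/(a + 4)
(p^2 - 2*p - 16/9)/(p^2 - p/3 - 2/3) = (p - 8/3)/(p - 1)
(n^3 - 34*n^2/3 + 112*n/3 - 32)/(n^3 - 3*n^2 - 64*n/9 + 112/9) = 3*(n - 6)/(3*n + 7)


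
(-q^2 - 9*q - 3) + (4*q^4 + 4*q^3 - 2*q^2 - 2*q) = 4*q^4 + 4*q^3 - 3*q^2 - 11*q - 3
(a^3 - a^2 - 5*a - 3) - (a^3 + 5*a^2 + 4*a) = -6*a^2 - 9*a - 3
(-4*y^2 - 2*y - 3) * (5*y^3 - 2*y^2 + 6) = -20*y^5 - 2*y^4 - 11*y^3 - 18*y^2 - 12*y - 18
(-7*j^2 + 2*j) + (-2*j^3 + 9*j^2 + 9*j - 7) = -2*j^3 + 2*j^2 + 11*j - 7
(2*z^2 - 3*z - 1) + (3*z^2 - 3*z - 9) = 5*z^2 - 6*z - 10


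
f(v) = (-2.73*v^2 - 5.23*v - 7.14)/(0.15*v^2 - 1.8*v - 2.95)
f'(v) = (1.8 - 0.3*v)*(-2.73*v^2 - 5.23*v - 7.14)/(0.15*v^2 - 1.8*v - 2.95)^2 + (-5.46*v - 5.23)/(0.15*v^2 - 1.8*v - 2.95) = (5.6985*v^2 + 18.249*v + 2.5765)/(0.0225*v^4 - 0.54*v^3 + 2.355*v^2 + 10.62*v + 8.7025)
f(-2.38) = -4.65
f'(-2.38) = -1.80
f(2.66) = 6.05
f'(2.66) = 2.05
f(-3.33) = -4.25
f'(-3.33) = 0.23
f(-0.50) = 2.59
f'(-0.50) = -1.26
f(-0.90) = 3.84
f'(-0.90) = -6.32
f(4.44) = 10.54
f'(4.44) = 3.07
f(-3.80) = -4.41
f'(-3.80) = 0.42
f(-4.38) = -4.69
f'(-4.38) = 0.52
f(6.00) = 16.38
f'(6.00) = 4.55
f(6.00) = 16.38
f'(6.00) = 4.55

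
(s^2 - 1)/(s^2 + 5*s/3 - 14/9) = 9*(s^2 - 1)/(9*s^2 + 15*s - 14)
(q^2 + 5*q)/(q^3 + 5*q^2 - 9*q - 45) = q/(q^2 - 9)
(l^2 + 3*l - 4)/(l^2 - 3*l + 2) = (l + 4)/(l - 2)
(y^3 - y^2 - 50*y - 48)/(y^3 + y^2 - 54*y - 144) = (y + 1)/(y + 3)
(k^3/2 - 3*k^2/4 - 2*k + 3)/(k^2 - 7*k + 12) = (2*k^3 - 3*k^2 - 8*k + 12)/(4*(k^2 - 7*k + 12))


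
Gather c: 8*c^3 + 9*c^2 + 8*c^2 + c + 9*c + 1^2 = 8*c^3 + 17*c^2 + 10*c + 1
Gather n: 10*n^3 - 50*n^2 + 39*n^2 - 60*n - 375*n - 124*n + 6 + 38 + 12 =10*n^3 - 11*n^2 - 559*n + 56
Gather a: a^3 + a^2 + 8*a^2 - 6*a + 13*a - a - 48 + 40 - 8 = a^3 + 9*a^2 + 6*a - 16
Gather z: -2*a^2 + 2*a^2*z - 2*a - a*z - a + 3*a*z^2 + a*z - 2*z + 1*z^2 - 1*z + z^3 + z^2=-2*a^2 - 3*a + z^3 + z^2*(3*a + 2) + z*(2*a^2 - 3)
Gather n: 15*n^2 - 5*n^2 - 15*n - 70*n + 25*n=10*n^2 - 60*n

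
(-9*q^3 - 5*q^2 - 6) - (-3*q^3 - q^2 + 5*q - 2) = -6*q^3 - 4*q^2 - 5*q - 4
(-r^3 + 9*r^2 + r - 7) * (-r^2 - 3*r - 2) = r^5 - 6*r^4 - 26*r^3 - 14*r^2 + 19*r + 14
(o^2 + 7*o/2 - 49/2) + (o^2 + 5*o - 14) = 2*o^2 + 17*o/2 - 77/2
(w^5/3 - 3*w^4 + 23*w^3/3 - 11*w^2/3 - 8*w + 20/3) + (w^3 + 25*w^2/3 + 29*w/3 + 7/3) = w^5/3 - 3*w^4 + 26*w^3/3 + 14*w^2/3 + 5*w/3 + 9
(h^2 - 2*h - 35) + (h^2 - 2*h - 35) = 2*h^2 - 4*h - 70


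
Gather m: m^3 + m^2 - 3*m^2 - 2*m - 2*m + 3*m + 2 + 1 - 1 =m^3 - 2*m^2 - m + 2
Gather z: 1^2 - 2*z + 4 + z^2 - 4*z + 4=z^2 - 6*z + 9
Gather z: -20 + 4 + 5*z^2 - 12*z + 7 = 5*z^2 - 12*z - 9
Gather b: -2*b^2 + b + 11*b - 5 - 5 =-2*b^2 + 12*b - 10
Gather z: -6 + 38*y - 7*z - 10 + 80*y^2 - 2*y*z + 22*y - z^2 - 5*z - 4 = 80*y^2 + 60*y - z^2 + z*(-2*y - 12) - 20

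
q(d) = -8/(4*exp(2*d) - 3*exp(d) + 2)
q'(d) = -8*(-8*exp(2*d) + 3*exp(d))/(4*exp(2*d) - 3*exp(d) + 2)^2 = (64*exp(d) - 24)*exp(d)/(4*exp(2*d) - 3*exp(d) + 2)^2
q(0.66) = -0.72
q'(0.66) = 1.55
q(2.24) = -0.02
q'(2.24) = 0.05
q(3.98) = -0.00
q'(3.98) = 0.00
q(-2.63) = -4.43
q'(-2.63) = -0.43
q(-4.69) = -4.06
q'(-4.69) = -0.06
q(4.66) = -0.00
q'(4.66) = 0.00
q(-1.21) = -5.48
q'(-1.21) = -0.69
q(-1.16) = -5.51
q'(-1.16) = -0.58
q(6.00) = 0.00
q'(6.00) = 0.00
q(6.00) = 0.00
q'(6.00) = 0.00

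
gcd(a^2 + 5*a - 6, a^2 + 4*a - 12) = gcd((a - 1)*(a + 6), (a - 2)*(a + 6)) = a + 6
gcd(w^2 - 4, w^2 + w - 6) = w - 2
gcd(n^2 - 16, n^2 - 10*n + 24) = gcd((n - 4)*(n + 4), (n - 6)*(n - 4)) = n - 4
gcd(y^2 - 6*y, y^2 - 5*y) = y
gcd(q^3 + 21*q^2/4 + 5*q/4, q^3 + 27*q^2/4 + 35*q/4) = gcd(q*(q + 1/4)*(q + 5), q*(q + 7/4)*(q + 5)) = q^2 + 5*q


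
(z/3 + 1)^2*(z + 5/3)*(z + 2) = z^4/9 + 29*z^3/27 + 103*z^2/27 + 53*z/9 + 10/3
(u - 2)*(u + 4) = u^2 + 2*u - 8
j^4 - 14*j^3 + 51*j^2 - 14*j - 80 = (j - 8)*(j - 5)*(j - 2)*(j + 1)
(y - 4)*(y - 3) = y^2 - 7*y + 12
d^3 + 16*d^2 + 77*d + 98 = (d + 2)*(d + 7)^2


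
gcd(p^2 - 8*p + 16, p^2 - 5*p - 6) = 1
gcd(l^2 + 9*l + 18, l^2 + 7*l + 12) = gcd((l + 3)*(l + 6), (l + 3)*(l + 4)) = l + 3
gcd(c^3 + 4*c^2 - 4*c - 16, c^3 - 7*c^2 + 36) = c + 2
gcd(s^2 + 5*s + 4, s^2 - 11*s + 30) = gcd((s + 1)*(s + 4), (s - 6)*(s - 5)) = 1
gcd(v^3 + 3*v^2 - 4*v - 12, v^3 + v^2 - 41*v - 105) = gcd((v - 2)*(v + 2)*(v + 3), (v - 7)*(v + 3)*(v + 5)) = v + 3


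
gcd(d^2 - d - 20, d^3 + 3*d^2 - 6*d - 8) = d + 4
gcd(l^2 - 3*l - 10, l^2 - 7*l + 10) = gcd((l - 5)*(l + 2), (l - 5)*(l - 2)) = l - 5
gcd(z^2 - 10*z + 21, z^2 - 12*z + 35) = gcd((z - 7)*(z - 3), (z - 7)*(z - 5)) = z - 7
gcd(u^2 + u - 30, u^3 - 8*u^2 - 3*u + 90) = u - 5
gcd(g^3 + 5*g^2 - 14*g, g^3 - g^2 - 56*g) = g^2 + 7*g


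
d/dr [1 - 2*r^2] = -4*r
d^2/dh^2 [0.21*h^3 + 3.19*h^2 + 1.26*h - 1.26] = 1.26*h + 6.38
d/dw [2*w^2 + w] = 4*w + 1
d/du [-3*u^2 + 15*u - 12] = 15 - 6*u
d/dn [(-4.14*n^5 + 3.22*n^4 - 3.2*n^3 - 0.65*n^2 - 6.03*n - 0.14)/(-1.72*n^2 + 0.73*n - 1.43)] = (21.3624*n^6 - 23.1656*n^5 + 42.1568*n^4 - 23.0904*n^3 + 2.8819*n^2 + 1.3774*n + 8.7251)/(2.9584*n^4 - 2.5112*n^3 + 5.4521*n^2 - 2.0878*n + 2.0449)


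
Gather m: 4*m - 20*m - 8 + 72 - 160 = -16*m - 96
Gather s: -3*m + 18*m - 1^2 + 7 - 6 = 15*m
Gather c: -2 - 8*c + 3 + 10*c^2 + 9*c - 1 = 10*c^2 + c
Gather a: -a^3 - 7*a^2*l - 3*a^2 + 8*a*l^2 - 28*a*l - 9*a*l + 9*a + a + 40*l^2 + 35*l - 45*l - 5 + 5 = -a^3 + a^2*(-7*l - 3) + a*(8*l^2 - 37*l + 10) + 40*l^2 - 10*l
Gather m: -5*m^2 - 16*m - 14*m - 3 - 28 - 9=-5*m^2 - 30*m - 40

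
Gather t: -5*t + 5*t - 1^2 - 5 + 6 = 0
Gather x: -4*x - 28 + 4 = -4*x - 24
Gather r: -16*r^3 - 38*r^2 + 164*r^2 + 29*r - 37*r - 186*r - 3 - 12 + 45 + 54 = -16*r^3 + 126*r^2 - 194*r + 84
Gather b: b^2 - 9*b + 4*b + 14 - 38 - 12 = b^2 - 5*b - 36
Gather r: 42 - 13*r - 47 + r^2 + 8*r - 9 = r^2 - 5*r - 14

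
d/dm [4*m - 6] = 4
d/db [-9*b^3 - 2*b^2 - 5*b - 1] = -27*b^2 - 4*b - 5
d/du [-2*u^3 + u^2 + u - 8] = -6*u^2 + 2*u + 1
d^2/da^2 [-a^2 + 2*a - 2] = -2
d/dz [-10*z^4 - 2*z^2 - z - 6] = -40*z^3 - 4*z - 1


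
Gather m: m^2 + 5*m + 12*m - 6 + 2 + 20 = m^2 + 17*m + 16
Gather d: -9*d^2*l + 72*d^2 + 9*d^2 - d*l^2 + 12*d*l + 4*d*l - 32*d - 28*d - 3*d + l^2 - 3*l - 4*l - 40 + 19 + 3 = d^2*(81 - 9*l) + d*(-l^2 + 16*l - 63) + l^2 - 7*l - 18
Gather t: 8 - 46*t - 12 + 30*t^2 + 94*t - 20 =30*t^2 + 48*t - 24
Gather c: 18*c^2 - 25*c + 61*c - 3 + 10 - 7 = 18*c^2 + 36*c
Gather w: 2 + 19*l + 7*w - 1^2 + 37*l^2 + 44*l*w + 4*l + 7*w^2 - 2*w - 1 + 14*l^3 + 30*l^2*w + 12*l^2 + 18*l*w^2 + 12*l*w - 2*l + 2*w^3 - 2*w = 14*l^3 + 49*l^2 + 21*l + 2*w^3 + w^2*(18*l + 7) + w*(30*l^2 + 56*l + 3)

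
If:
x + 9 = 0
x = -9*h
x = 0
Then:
No Solution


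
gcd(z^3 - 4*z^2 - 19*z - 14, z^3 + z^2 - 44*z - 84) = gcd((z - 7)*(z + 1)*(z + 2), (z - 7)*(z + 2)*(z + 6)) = z^2 - 5*z - 14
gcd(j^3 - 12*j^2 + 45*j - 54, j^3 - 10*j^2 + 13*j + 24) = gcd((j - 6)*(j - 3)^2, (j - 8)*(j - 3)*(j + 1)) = j - 3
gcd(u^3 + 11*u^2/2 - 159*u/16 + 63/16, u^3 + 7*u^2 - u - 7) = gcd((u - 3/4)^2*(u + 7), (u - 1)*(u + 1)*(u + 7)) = u + 7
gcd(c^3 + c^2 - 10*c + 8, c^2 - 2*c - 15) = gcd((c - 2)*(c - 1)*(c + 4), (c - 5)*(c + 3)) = 1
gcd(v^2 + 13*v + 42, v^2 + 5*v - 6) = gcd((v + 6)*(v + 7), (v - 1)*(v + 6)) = v + 6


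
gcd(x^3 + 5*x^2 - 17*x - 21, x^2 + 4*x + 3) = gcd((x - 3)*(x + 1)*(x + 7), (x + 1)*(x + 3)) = x + 1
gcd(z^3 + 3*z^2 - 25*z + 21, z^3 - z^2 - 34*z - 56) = 1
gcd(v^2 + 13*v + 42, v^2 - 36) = v + 6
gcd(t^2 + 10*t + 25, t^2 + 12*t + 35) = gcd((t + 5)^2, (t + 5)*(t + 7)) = t + 5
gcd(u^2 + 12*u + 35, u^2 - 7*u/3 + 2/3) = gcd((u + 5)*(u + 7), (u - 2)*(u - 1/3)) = 1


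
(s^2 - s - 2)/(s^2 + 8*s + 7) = (s - 2)/(s + 7)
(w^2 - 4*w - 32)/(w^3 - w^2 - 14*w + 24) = (w - 8)/(w^2 - 5*w + 6)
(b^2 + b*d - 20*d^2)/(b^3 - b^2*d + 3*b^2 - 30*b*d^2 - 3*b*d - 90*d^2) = (b - 4*d)/(b^2 - 6*b*d + 3*b - 18*d)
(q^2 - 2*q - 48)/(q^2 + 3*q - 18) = (q - 8)/(q - 3)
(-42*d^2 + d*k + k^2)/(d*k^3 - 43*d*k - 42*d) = (42*d^2 - d*k - k^2)/(d*(-k^3 + 43*k + 42))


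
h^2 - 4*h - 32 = (h - 8)*(h + 4)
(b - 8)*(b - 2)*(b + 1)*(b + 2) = b^4 - 7*b^3 - 12*b^2 + 28*b + 32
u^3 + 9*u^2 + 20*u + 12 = (u + 1)*(u + 2)*(u + 6)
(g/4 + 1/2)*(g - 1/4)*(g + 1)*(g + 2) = g^4/4 + 19*g^3/16 + 27*g^2/16 + g/2 - 1/4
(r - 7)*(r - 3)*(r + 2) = r^3 - 8*r^2 + r + 42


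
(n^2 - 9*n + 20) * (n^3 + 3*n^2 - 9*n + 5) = n^5 - 6*n^4 - 16*n^3 + 146*n^2 - 225*n + 100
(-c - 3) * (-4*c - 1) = 4*c^2 + 13*c + 3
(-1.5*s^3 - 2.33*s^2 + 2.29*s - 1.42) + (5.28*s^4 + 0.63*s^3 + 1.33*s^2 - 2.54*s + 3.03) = 5.28*s^4 - 0.87*s^3 - 1.0*s^2 - 0.25*s + 1.61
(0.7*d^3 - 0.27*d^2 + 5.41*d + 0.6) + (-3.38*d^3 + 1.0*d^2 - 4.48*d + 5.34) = -2.68*d^3 + 0.73*d^2 + 0.93*d + 5.94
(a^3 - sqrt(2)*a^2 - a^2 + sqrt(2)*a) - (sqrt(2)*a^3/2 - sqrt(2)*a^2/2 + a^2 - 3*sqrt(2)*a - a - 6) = -sqrt(2)*a^3/2 + a^3 - 2*a^2 - sqrt(2)*a^2/2 + a + 4*sqrt(2)*a + 6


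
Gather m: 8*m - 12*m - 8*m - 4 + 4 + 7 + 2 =9 - 12*m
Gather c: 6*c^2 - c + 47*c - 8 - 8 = 6*c^2 + 46*c - 16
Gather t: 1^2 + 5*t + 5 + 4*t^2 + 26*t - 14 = 4*t^2 + 31*t - 8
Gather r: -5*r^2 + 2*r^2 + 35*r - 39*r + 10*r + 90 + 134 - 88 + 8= -3*r^2 + 6*r + 144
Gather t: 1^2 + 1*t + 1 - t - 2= 0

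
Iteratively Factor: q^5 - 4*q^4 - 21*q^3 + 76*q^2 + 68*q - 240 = (q - 3)*(q^4 - q^3 - 24*q^2 + 4*q + 80) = (q - 3)*(q - 2)*(q^3 + q^2 - 22*q - 40) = (q - 5)*(q - 3)*(q - 2)*(q^2 + 6*q + 8) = (q - 5)*(q - 3)*(q - 2)*(q + 4)*(q + 2)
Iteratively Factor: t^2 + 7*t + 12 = (t + 3)*(t + 4)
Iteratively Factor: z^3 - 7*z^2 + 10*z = (z - 5)*(z^2 - 2*z) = z*(z - 5)*(z - 2)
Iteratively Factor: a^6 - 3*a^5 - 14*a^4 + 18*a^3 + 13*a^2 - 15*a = (a)*(a^5 - 3*a^4 - 14*a^3 + 18*a^2 + 13*a - 15) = a*(a - 1)*(a^4 - 2*a^3 - 16*a^2 + 2*a + 15) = a*(a - 5)*(a - 1)*(a^3 + 3*a^2 - a - 3) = a*(a - 5)*(a - 1)*(a + 1)*(a^2 + 2*a - 3) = a*(a - 5)*(a - 1)*(a + 1)*(a + 3)*(a - 1)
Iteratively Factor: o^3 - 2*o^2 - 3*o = (o + 1)*(o^2 - 3*o) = o*(o + 1)*(o - 3)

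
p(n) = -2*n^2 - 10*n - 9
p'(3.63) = -24.52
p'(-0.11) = -9.56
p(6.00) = -141.00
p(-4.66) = -5.83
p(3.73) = -74.13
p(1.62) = -30.45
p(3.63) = -71.65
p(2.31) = -42.77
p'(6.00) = -34.00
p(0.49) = -14.38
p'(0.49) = -11.96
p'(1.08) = -14.32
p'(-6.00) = 14.00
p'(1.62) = -16.48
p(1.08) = -22.13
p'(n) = -4*n - 10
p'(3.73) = -24.92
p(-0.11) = -7.92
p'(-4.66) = 8.64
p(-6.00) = -21.00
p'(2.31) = -19.24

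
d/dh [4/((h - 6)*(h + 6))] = -8*h/(h^4 - 72*h^2 + 1296)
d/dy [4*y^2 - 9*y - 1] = 8*y - 9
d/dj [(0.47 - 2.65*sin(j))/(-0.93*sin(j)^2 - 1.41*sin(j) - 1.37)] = (-2.4645*sin(j)^2 + 0.8742*sin(j) + 4.2932)*cos(j)/(0.8649*sin(j)^4 + 2.6226*sin(j)^3 + 4.5363*sin(j)^2 + 3.8634*sin(j) + 1.8769)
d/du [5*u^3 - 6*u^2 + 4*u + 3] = 15*u^2 - 12*u + 4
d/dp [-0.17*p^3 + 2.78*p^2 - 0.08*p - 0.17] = -0.51*p^2 + 5.56*p - 0.08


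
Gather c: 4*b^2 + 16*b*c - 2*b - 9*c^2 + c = 4*b^2 - 2*b - 9*c^2 + c*(16*b + 1)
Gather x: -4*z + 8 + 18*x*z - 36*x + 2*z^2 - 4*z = x*(18*z - 36) + 2*z^2 - 8*z + 8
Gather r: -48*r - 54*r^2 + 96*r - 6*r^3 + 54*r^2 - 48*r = -6*r^3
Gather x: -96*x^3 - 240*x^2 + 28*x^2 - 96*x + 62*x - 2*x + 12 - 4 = -96*x^3 - 212*x^2 - 36*x + 8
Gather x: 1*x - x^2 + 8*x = -x^2 + 9*x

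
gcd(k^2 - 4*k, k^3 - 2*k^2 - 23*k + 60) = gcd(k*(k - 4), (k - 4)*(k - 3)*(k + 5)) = k - 4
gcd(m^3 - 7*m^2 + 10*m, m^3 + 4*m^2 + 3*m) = m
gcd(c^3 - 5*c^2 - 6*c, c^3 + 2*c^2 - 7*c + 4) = 1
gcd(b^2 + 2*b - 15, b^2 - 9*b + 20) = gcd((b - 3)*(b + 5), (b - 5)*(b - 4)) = 1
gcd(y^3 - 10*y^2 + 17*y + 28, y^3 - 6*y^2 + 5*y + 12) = y^2 - 3*y - 4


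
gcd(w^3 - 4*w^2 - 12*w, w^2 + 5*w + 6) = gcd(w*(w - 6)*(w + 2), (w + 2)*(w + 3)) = w + 2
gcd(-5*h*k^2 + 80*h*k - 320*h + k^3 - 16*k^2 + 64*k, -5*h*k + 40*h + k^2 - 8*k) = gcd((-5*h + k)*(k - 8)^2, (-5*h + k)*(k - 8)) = 5*h*k - 40*h - k^2 + 8*k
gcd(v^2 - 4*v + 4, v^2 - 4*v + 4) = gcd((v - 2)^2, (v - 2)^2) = v^2 - 4*v + 4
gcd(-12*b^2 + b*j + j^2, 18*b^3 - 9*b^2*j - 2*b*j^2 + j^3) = 3*b - j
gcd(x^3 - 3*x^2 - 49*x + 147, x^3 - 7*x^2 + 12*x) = x - 3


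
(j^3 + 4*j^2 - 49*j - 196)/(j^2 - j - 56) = (j^2 - 3*j - 28)/(j - 8)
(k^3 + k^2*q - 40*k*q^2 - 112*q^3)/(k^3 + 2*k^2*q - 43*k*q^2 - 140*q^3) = (k + 4*q)/(k + 5*q)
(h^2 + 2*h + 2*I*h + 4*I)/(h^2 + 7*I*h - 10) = (h + 2)/(h + 5*I)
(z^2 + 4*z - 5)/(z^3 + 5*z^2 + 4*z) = (z^2 + 4*z - 5)/(z*(z^2 + 5*z + 4))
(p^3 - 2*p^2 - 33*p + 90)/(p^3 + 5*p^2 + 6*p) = (p^3 - 2*p^2 - 33*p + 90)/(p*(p^2 + 5*p + 6))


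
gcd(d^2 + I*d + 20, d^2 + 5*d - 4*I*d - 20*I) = d - 4*I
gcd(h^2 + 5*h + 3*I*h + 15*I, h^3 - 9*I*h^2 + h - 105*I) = h + 3*I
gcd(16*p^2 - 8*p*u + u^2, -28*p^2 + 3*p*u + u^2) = 4*p - u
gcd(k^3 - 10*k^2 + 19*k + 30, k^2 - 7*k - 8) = k + 1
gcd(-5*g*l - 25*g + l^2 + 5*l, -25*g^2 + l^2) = 5*g - l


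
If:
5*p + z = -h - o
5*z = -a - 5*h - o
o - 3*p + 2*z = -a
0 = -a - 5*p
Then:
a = -20*z/31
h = -21*z/31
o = -30*z/31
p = 4*z/31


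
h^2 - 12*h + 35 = (h - 7)*(h - 5)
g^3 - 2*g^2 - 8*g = g*(g - 4)*(g + 2)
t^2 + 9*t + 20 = (t + 4)*(t + 5)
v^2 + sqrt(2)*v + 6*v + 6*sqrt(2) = (v + 6)*(v + sqrt(2))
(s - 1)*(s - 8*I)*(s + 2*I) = s^3 - s^2 - 6*I*s^2 + 16*s + 6*I*s - 16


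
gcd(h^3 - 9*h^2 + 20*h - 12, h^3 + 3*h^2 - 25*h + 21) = h - 1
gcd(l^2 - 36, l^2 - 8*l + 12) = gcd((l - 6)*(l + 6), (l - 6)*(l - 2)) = l - 6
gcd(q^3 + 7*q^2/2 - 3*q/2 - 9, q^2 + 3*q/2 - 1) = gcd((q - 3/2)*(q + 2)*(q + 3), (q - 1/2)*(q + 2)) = q + 2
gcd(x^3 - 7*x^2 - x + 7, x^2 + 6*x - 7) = x - 1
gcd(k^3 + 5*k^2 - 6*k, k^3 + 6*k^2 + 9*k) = k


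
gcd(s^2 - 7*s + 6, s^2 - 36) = s - 6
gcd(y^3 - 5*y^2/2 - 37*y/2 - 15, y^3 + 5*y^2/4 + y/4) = y + 1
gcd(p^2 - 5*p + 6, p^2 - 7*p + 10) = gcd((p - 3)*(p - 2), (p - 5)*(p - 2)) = p - 2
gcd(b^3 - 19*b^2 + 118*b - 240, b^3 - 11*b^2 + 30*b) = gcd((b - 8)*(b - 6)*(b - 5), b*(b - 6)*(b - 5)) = b^2 - 11*b + 30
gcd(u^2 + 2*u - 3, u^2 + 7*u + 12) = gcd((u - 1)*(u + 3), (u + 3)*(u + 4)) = u + 3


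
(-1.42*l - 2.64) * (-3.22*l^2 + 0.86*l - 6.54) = 4.5724*l^3 + 7.2796*l^2 + 7.0164*l + 17.2656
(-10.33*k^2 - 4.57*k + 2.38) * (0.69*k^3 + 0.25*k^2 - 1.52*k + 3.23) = -7.1277*k^5 - 5.7358*k^4 + 16.2013*k^3 - 25.8245*k^2 - 18.3787*k + 7.6874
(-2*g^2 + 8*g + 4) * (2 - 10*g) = 20*g^3 - 84*g^2 - 24*g + 8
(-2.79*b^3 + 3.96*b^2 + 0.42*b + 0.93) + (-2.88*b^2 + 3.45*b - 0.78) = -2.79*b^3 + 1.08*b^2 + 3.87*b + 0.15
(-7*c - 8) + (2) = -7*c - 6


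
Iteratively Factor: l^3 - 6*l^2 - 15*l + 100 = (l - 5)*(l^2 - l - 20) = (l - 5)*(l + 4)*(l - 5)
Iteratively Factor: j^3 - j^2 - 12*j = (j - 4)*(j^2 + 3*j) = (j - 4)*(j + 3)*(j)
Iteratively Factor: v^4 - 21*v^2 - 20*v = (v)*(v^3 - 21*v - 20) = v*(v - 5)*(v^2 + 5*v + 4) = v*(v - 5)*(v + 4)*(v + 1)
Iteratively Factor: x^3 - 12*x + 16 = (x - 2)*(x^2 + 2*x - 8) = (x - 2)^2*(x + 4)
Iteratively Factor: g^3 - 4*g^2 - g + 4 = (g + 1)*(g^2 - 5*g + 4) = (g - 1)*(g + 1)*(g - 4)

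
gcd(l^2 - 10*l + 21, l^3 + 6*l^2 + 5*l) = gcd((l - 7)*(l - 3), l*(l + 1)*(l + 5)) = 1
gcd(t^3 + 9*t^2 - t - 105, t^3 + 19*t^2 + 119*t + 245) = t^2 + 12*t + 35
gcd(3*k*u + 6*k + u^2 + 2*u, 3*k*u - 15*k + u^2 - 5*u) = 3*k + u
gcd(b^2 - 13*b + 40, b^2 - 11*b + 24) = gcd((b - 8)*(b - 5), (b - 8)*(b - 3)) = b - 8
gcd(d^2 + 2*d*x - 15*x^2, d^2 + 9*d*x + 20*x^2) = d + 5*x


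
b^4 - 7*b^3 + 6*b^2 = b^2*(b - 6)*(b - 1)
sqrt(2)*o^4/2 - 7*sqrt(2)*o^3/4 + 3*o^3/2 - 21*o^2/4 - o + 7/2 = (o - 7/2)*(o - sqrt(2)/2)*(o + sqrt(2))*(sqrt(2)*o/2 + 1)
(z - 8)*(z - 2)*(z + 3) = z^3 - 7*z^2 - 14*z + 48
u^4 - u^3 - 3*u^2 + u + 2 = (u - 2)*(u - 1)*(u + 1)^2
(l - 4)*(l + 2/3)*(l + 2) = l^3 - 4*l^2/3 - 28*l/3 - 16/3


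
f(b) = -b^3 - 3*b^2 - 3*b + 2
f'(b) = -3*b^2 - 6*b - 3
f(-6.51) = 170.28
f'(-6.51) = -91.08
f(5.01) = -214.08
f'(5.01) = -108.36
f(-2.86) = 9.43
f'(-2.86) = -10.38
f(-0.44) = 2.82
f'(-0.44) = -0.94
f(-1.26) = 3.02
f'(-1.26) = -0.20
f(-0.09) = 2.25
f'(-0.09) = -2.48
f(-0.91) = 3.00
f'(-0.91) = -0.02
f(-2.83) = 9.13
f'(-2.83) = -10.05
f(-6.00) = 128.00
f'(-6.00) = -75.00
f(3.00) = -61.00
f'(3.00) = -48.00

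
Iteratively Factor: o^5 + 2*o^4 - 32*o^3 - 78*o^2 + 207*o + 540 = (o + 3)*(o^4 - o^3 - 29*o^2 + 9*o + 180) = (o + 3)^2*(o^3 - 4*o^2 - 17*o + 60) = (o - 3)*(o + 3)^2*(o^2 - o - 20) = (o - 5)*(o - 3)*(o + 3)^2*(o + 4)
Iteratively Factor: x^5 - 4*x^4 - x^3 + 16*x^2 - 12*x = (x - 2)*(x^4 - 2*x^3 - 5*x^2 + 6*x) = x*(x - 2)*(x^3 - 2*x^2 - 5*x + 6) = x*(x - 2)*(x + 2)*(x^2 - 4*x + 3) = x*(x - 3)*(x - 2)*(x + 2)*(x - 1)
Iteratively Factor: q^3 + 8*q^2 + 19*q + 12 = (q + 1)*(q^2 + 7*q + 12) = (q + 1)*(q + 3)*(q + 4)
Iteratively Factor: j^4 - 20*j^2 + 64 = (j + 2)*(j^3 - 2*j^2 - 16*j + 32) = (j + 2)*(j + 4)*(j^2 - 6*j + 8) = (j - 2)*(j + 2)*(j + 4)*(j - 4)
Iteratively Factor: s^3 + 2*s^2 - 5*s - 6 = (s + 1)*(s^2 + s - 6) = (s - 2)*(s + 1)*(s + 3)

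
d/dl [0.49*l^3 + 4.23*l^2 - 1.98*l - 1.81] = 1.47*l^2 + 8.46*l - 1.98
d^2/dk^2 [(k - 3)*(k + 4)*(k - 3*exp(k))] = -3*k^2*exp(k) - 15*k*exp(k) + 6*k + 24*exp(k) + 2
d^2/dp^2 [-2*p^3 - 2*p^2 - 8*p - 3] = -12*p - 4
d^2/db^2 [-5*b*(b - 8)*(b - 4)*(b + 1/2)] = -60*b^2 + 345*b - 260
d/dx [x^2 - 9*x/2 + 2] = 2*x - 9/2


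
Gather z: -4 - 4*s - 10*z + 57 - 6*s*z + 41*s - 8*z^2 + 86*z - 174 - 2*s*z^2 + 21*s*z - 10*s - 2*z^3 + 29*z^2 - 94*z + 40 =27*s - 2*z^3 + z^2*(21 - 2*s) + z*(15*s - 18) - 81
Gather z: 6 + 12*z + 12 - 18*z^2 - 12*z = 18 - 18*z^2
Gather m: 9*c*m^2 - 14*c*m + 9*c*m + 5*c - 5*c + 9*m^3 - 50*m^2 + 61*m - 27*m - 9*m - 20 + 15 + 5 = 9*m^3 + m^2*(9*c - 50) + m*(25 - 5*c)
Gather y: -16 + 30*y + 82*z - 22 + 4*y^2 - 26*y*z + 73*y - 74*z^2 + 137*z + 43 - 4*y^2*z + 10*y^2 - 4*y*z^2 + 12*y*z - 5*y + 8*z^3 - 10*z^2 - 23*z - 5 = y^2*(14 - 4*z) + y*(-4*z^2 - 14*z + 98) + 8*z^3 - 84*z^2 + 196*z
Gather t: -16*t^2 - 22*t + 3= -16*t^2 - 22*t + 3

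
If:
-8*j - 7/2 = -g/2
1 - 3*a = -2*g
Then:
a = 32*j/3 + 5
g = 16*j + 7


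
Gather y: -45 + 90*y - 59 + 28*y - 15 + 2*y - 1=120*y - 120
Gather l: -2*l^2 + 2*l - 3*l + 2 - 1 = -2*l^2 - l + 1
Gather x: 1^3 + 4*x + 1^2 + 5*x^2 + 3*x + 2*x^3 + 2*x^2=2*x^3 + 7*x^2 + 7*x + 2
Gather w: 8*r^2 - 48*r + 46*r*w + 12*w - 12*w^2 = 8*r^2 - 48*r - 12*w^2 + w*(46*r + 12)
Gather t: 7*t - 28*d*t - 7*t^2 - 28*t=-7*t^2 + t*(-28*d - 21)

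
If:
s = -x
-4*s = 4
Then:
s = -1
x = 1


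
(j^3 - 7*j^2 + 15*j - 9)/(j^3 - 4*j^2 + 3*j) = (j - 3)/j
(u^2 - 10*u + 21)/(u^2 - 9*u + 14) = (u - 3)/(u - 2)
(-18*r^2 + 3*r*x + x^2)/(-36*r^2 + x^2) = (-3*r + x)/(-6*r + x)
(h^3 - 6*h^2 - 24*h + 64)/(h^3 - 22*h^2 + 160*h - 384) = (h^2 + 2*h - 8)/(h^2 - 14*h + 48)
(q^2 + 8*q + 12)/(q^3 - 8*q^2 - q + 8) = (q^2 + 8*q + 12)/(q^3 - 8*q^2 - q + 8)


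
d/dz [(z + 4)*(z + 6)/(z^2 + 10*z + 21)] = 6*(-z - 5)/(z^4 + 20*z^3 + 142*z^2 + 420*z + 441)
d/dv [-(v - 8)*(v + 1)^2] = 3*(5 - v)*(v + 1)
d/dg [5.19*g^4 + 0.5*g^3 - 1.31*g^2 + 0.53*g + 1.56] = 20.76*g^3 + 1.5*g^2 - 2.62*g + 0.53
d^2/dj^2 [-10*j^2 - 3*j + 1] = -20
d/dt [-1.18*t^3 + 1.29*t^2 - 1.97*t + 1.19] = -3.54*t^2 + 2.58*t - 1.97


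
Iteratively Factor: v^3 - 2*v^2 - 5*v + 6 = (v - 3)*(v^2 + v - 2) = (v - 3)*(v - 1)*(v + 2)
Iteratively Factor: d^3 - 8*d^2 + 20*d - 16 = (d - 2)*(d^2 - 6*d + 8) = (d - 2)^2*(d - 4)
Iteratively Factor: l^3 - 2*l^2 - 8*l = (l)*(l^2 - 2*l - 8) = l*(l + 2)*(l - 4)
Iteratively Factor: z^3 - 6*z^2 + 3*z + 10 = (z - 2)*(z^2 - 4*z - 5) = (z - 2)*(z + 1)*(z - 5)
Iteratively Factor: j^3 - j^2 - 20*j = (j)*(j^2 - j - 20) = j*(j + 4)*(j - 5)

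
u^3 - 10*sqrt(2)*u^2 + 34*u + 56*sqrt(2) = (u - 7*sqrt(2))*(u - 4*sqrt(2))*(u + sqrt(2))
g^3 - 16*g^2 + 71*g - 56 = (g - 8)*(g - 7)*(g - 1)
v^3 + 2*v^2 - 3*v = v*(v - 1)*(v + 3)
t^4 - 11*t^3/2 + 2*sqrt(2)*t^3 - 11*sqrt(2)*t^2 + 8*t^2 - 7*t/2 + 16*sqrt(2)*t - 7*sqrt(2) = (t - 7/2)*(t - 1)^2*(t + 2*sqrt(2))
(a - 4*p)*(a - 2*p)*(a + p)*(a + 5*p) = a^4 - 23*a^2*p^2 + 18*a*p^3 + 40*p^4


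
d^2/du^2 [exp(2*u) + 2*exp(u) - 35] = (4*exp(u) + 2)*exp(u)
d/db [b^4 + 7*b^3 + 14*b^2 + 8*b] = 4*b^3 + 21*b^2 + 28*b + 8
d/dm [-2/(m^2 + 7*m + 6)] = 2*(2*m + 7)/(m^2 + 7*m + 6)^2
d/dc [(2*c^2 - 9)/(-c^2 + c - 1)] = (2*c^2 - 22*c + 9)/(c^4 - 2*c^3 + 3*c^2 - 2*c + 1)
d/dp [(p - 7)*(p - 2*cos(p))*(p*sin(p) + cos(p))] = p*(p - 7)*(p - 2*cos(p))*cos(p) + (p - 7)*(p*sin(p) + cos(p))*(2*sin(p) + 1) + (p - 2*cos(p))*(p*sin(p) + cos(p))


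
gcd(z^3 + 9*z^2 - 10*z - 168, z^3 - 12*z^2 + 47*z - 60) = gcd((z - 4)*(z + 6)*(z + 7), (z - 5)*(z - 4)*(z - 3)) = z - 4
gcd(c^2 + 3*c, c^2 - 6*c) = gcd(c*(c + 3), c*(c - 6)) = c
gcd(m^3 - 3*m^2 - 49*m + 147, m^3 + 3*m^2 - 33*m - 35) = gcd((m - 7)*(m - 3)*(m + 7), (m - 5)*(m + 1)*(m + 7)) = m + 7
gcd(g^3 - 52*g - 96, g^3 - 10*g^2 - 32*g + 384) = g^2 - 2*g - 48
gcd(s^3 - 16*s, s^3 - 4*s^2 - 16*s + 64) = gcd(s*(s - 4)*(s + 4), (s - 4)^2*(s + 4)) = s^2 - 16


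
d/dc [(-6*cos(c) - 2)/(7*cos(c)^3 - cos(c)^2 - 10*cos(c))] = 4*(-21*cos(c)^3 - 9*cos(c)^2 + cos(c) + 5)*sin(c)/((7*sin(c)^2 + cos(c) + 3)^2*cos(c)^2)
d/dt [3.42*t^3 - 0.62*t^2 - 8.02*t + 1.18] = 10.26*t^2 - 1.24*t - 8.02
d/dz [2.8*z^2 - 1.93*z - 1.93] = 5.6*z - 1.93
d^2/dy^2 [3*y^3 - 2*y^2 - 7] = 18*y - 4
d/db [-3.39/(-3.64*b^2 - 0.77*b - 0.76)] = (-24.6792*b - 2.6103)/(3.64*b^2 + 0.77*b + 0.76)^2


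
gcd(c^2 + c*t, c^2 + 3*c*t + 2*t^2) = c + t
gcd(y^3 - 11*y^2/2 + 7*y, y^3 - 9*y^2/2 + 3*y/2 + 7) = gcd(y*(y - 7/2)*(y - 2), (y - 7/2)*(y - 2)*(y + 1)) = y^2 - 11*y/2 + 7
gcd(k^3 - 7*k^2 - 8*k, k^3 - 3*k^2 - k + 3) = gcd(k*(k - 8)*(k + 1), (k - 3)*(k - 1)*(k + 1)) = k + 1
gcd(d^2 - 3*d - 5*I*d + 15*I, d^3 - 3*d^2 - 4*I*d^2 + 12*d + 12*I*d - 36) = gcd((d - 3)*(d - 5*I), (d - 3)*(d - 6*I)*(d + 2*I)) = d - 3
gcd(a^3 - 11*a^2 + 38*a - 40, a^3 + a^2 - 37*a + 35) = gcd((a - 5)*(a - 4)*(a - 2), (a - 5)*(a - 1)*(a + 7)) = a - 5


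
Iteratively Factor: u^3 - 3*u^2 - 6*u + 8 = (u - 1)*(u^2 - 2*u - 8) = (u - 4)*(u - 1)*(u + 2)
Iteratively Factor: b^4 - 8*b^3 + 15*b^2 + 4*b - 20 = (b - 2)*(b^3 - 6*b^2 + 3*b + 10) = (b - 2)*(b + 1)*(b^2 - 7*b + 10) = (b - 2)^2*(b + 1)*(b - 5)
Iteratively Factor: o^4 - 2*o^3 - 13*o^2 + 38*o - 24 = (o + 4)*(o^3 - 6*o^2 + 11*o - 6) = (o - 2)*(o + 4)*(o^2 - 4*o + 3) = (o - 2)*(o - 1)*(o + 4)*(o - 3)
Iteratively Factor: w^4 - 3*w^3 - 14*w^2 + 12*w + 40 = (w + 2)*(w^3 - 5*w^2 - 4*w + 20) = (w + 2)^2*(w^2 - 7*w + 10) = (w - 5)*(w + 2)^2*(w - 2)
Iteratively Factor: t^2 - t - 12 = (t - 4)*(t + 3)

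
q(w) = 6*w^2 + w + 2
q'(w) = 12*w + 1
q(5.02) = 158.22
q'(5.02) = 61.24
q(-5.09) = 152.36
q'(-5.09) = -60.08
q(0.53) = 4.22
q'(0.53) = 7.36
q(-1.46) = 13.33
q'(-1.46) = -16.52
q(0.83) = 6.96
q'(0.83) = 10.96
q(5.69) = 201.95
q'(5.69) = 69.28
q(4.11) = 107.46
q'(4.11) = 50.32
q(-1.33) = 11.28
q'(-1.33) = -14.96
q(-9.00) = 479.00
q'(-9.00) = -107.00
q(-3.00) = 53.00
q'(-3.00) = -35.00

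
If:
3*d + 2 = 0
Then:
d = -2/3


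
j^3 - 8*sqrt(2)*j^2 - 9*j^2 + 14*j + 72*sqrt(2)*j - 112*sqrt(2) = (j - 7)*(j - 2)*(j - 8*sqrt(2))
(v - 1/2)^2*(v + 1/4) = v^3 - 3*v^2/4 + 1/16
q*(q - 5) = q^2 - 5*q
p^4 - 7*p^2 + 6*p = p*(p - 2)*(p - 1)*(p + 3)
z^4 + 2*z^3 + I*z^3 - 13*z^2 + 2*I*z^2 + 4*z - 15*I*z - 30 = (z - 3)*(z + 5)*(z - I)*(z + 2*I)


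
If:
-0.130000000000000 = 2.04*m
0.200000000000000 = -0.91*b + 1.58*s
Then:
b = 1.73626373626374*s - 0.21978021978022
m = -0.06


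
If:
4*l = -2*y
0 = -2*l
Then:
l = 0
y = 0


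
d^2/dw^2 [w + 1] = 0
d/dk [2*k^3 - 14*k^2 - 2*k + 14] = 6*k^2 - 28*k - 2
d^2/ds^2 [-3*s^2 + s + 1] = -6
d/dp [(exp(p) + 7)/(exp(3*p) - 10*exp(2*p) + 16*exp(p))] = (-2*exp(3*p) - 11*exp(2*p) + 140*exp(p) - 112)*exp(-p)/(exp(4*p) - 20*exp(3*p) + 132*exp(2*p) - 320*exp(p) + 256)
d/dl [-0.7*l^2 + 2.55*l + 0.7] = 2.55 - 1.4*l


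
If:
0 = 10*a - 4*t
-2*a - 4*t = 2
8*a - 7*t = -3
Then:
No Solution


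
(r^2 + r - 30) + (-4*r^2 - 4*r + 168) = -3*r^2 - 3*r + 138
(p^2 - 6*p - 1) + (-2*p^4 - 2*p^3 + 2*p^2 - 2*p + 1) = -2*p^4 - 2*p^3 + 3*p^2 - 8*p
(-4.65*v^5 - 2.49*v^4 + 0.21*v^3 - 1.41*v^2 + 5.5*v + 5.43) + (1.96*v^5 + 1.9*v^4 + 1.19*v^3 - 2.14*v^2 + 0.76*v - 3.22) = -2.69*v^5 - 0.59*v^4 + 1.4*v^3 - 3.55*v^2 + 6.26*v + 2.21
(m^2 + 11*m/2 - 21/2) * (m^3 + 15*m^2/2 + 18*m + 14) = m^5 + 13*m^4 + 195*m^3/4 + 137*m^2/4 - 112*m - 147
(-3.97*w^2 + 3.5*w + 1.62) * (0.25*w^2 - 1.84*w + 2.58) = -0.9925*w^4 + 8.1798*w^3 - 16.2776*w^2 + 6.0492*w + 4.1796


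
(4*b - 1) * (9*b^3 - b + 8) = 36*b^4 - 9*b^3 - 4*b^2 + 33*b - 8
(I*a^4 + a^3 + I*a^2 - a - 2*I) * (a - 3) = I*a^5 + a^4 - 3*I*a^4 - 3*a^3 + I*a^3 - a^2 - 3*I*a^2 + 3*a - 2*I*a + 6*I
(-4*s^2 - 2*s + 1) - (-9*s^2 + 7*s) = 5*s^2 - 9*s + 1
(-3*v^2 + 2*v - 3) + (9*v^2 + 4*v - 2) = 6*v^2 + 6*v - 5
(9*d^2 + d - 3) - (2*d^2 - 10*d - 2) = 7*d^2 + 11*d - 1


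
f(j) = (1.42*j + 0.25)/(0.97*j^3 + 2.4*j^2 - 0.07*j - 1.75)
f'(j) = (1.42*j + 0.25)*(-2.91*j^2 - 4.8*j + 0.07)/(0.97*j^3 + 2.4*j^2 - 0.07*j - 1.75)^2 + 1.42/(0.97*j^3 + 2.4*j^2 - 0.07*j - 1.75)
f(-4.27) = 0.18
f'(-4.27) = 0.13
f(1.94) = 0.21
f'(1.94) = -0.20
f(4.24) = 0.05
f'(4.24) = -0.02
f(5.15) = 0.04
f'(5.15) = -0.01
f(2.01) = 0.20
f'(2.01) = -0.18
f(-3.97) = 0.22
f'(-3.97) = 0.18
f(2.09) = 0.18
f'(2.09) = -0.16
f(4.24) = 0.05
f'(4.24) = -0.02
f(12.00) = 0.01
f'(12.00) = -0.00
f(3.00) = 0.10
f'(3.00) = -0.06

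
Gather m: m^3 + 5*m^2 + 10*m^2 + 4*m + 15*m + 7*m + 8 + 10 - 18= m^3 + 15*m^2 + 26*m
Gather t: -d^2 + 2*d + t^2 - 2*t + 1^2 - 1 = -d^2 + 2*d + t^2 - 2*t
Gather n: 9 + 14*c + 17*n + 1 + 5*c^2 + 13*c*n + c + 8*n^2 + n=5*c^2 + 15*c + 8*n^2 + n*(13*c + 18) + 10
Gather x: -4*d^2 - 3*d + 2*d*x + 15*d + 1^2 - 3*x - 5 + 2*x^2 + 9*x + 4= -4*d^2 + 12*d + 2*x^2 + x*(2*d + 6)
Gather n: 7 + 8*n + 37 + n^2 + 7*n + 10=n^2 + 15*n + 54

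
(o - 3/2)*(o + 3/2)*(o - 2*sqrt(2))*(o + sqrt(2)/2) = o^4 - 3*sqrt(2)*o^3/2 - 17*o^2/4 + 27*sqrt(2)*o/8 + 9/2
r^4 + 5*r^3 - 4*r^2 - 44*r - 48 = (r - 3)*(r + 2)^2*(r + 4)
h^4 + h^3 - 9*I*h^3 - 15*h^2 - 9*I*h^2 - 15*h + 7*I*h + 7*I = (h + 1)*(h - 7*I)*(h - I)^2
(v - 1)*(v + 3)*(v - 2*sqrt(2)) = v^3 - 2*sqrt(2)*v^2 + 2*v^2 - 4*sqrt(2)*v - 3*v + 6*sqrt(2)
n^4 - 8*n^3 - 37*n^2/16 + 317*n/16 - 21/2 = (n - 8)*(n - 1)*(n - 3/4)*(n + 7/4)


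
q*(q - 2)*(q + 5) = q^3 + 3*q^2 - 10*q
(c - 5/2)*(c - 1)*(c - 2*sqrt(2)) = c^3 - 7*c^2/2 - 2*sqrt(2)*c^2 + 5*c/2 + 7*sqrt(2)*c - 5*sqrt(2)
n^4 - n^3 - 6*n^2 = n^2*(n - 3)*(n + 2)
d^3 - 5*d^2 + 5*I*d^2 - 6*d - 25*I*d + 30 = (d - 5)*(d + 2*I)*(d + 3*I)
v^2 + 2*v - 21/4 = (v - 3/2)*(v + 7/2)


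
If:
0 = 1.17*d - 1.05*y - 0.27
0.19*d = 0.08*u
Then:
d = 0.897435897435897*y + 0.230769230769231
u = 2.13141025641026*y + 0.548076923076923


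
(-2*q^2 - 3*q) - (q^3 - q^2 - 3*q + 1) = -q^3 - q^2 - 1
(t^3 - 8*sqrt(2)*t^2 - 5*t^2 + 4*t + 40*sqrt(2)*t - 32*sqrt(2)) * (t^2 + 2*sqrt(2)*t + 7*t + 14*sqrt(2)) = t^5 - 6*sqrt(2)*t^4 + 2*t^4 - 63*t^3 - 12*sqrt(2)*t^3 - 36*t^2 + 186*sqrt(2)*t^2 - 168*sqrt(2)*t + 992*t - 896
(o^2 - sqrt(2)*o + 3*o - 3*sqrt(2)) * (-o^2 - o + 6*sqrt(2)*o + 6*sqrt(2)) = -o^4 - 4*o^3 + 7*sqrt(2)*o^3 - 15*o^2 + 28*sqrt(2)*o^2 - 48*o + 21*sqrt(2)*o - 36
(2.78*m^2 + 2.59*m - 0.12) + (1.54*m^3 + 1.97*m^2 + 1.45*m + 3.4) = 1.54*m^3 + 4.75*m^2 + 4.04*m + 3.28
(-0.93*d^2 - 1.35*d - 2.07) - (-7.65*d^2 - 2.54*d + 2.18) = 6.72*d^2 + 1.19*d - 4.25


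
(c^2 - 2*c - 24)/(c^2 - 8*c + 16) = (c^2 - 2*c - 24)/(c^2 - 8*c + 16)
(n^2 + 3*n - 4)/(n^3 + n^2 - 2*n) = (n + 4)/(n*(n + 2))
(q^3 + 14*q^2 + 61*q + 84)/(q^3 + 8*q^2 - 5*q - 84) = (q + 3)/(q - 3)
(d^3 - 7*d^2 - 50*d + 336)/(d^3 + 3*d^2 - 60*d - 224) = (d - 6)/(d + 4)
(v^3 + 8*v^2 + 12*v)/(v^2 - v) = (v^2 + 8*v + 12)/(v - 1)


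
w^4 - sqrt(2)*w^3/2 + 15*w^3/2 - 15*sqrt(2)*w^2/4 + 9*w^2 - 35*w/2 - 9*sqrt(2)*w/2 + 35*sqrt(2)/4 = (w - 1)*(w + 7/2)*(w + 5)*(w - sqrt(2)/2)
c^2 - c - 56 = (c - 8)*(c + 7)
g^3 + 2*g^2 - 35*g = g*(g - 5)*(g + 7)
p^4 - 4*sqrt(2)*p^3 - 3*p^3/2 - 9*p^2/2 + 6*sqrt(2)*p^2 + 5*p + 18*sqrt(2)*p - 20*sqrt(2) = (p - 5/2)*(p - 1)*(p + 2)*(p - 4*sqrt(2))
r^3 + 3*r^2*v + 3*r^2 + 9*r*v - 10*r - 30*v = (r - 2)*(r + 5)*(r + 3*v)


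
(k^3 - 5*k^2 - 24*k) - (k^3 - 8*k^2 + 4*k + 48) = 3*k^2 - 28*k - 48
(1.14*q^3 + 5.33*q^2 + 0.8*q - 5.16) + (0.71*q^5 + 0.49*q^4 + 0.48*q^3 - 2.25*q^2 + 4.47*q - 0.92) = 0.71*q^5 + 0.49*q^4 + 1.62*q^3 + 3.08*q^2 + 5.27*q - 6.08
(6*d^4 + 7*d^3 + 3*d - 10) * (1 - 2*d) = -12*d^5 - 8*d^4 + 7*d^3 - 6*d^2 + 23*d - 10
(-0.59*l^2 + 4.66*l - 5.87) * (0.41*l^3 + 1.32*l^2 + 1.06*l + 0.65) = -0.2419*l^5 + 1.1318*l^4 + 3.1191*l^3 - 3.1923*l^2 - 3.1932*l - 3.8155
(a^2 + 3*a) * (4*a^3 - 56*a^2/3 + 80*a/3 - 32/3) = 4*a^5 - 20*a^4/3 - 88*a^3/3 + 208*a^2/3 - 32*a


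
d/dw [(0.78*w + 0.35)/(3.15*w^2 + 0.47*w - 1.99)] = (2.457*w^2 + 0.3666*w - (0.78*w + 0.35)*(6.3*w + 0.47) - 1.5522)/(3.15*w^2 + 0.47*w - 1.99)^2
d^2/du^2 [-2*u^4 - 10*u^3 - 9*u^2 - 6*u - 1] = -24*u^2 - 60*u - 18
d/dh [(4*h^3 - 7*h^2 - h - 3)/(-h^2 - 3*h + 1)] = 2*(-2*h^4 - 12*h^3 + 16*h^2 - 10*h - 5)/(h^4 + 6*h^3 + 7*h^2 - 6*h + 1)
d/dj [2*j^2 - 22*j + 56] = 4*j - 22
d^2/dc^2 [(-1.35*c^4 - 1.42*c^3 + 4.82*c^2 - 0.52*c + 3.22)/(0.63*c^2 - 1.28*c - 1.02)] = (-1.07163*c^6 + 6.53184*c^5 - 8.06598*c^4 - 27.31808*c^3 - 1.726092*c^2 - 26.448768*c + 26.07692)/(0.250047*c^6 - 1.524096*c^5 + 1.882062*c^4 + 2.838016*c^3 - 3.047148*c^2 - 3.995136*c - 1.061208)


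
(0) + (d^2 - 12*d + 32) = d^2 - 12*d + 32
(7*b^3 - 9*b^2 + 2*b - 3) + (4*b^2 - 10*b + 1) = 7*b^3 - 5*b^2 - 8*b - 2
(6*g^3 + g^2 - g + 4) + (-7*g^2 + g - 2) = 6*g^3 - 6*g^2 + 2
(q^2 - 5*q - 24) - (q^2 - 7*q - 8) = 2*q - 16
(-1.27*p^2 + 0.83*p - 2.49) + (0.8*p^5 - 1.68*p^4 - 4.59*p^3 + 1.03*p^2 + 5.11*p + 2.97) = 0.8*p^5 - 1.68*p^4 - 4.59*p^3 - 0.24*p^2 + 5.94*p + 0.48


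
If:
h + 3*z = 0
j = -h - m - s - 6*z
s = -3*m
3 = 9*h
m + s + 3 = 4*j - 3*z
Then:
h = 1/3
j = 3/5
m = 2/15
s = -2/5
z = -1/9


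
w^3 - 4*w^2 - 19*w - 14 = (w - 7)*(w + 1)*(w + 2)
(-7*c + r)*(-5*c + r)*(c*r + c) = 35*c^3*r + 35*c^3 - 12*c^2*r^2 - 12*c^2*r + c*r^3 + c*r^2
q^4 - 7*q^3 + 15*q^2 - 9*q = q*(q - 3)^2*(q - 1)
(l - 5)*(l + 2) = l^2 - 3*l - 10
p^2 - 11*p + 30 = (p - 6)*(p - 5)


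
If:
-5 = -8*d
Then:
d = 5/8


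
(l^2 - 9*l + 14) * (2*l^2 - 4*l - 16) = 2*l^4 - 22*l^3 + 48*l^2 + 88*l - 224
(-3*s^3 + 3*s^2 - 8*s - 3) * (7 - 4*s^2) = 12*s^5 - 12*s^4 + 11*s^3 + 33*s^2 - 56*s - 21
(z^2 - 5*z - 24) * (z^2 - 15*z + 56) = z^4 - 20*z^3 + 107*z^2 + 80*z - 1344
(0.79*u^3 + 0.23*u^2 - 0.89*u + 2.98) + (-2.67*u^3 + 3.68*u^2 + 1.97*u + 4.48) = -1.88*u^3 + 3.91*u^2 + 1.08*u + 7.46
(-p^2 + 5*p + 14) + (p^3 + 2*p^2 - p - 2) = p^3 + p^2 + 4*p + 12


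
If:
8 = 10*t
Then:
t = 4/5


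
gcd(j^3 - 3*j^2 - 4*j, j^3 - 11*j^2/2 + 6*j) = j^2 - 4*j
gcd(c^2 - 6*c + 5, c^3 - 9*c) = 1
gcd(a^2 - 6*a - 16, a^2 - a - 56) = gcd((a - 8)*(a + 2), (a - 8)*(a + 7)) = a - 8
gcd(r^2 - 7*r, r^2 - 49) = r - 7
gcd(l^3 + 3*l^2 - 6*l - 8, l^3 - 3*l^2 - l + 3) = l + 1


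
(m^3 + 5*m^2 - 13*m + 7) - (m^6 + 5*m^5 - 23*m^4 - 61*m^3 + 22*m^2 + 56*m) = -m^6 - 5*m^5 + 23*m^4 + 62*m^3 - 17*m^2 - 69*m + 7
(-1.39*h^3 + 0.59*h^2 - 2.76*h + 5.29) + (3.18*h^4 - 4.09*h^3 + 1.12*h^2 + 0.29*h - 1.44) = 3.18*h^4 - 5.48*h^3 + 1.71*h^2 - 2.47*h + 3.85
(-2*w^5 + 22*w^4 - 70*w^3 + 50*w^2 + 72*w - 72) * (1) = -2*w^5 + 22*w^4 - 70*w^3 + 50*w^2 + 72*w - 72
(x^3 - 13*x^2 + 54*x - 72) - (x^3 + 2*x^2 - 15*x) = -15*x^2 + 69*x - 72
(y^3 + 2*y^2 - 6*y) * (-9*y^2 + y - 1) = -9*y^5 - 17*y^4 + 55*y^3 - 8*y^2 + 6*y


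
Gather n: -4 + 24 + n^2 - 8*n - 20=n^2 - 8*n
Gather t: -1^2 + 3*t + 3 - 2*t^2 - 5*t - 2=-2*t^2 - 2*t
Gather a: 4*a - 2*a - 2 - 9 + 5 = 2*a - 6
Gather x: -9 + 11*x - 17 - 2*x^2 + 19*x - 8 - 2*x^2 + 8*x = -4*x^2 + 38*x - 34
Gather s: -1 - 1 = -2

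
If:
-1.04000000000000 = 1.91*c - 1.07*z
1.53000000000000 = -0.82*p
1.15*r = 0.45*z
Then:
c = 0.56020942408377*z - 0.544502617801047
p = -1.87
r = 0.391304347826087*z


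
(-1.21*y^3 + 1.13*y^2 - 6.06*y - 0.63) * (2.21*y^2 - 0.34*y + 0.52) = -2.6741*y^5 + 2.9087*y^4 - 14.406*y^3 + 1.2557*y^2 - 2.937*y - 0.3276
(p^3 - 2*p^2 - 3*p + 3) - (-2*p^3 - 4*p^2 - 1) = 3*p^3 + 2*p^2 - 3*p + 4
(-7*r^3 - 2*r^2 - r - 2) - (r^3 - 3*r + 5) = -8*r^3 - 2*r^2 + 2*r - 7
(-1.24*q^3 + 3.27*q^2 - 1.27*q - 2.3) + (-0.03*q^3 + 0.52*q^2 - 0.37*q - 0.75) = -1.27*q^3 + 3.79*q^2 - 1.64*q - 3.05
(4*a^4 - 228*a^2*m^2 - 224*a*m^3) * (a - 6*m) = 4*a^5 - 24*a^4*m - 228*a^3*m^2 + 1144*a^2*m^3 + 1344*a*m^4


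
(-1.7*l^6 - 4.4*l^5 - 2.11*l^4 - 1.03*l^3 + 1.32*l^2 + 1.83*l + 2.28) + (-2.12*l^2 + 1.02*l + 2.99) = -1.7*l^6 - 4.4*l^5 - 2.11*l^4 - 1.03*l^3 - 0.8*l^2 + 2.85*l + 5.27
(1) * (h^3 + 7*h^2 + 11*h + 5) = h^3 + 7*h^2 + 11*h + 5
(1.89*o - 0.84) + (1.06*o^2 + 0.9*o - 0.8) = 1.06*o^2 + 2.79*o - 1.64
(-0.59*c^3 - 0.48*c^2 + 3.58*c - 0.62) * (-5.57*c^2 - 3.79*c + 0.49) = 3.2863*c^5 + 4.9097*c^4 - 18.4105*c^3 - 10.35*c^2 + 4.104*c - 0.3038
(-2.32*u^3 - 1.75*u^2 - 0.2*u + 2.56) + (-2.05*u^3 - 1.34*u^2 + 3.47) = -4.37*u^3 - 3.09*u^2 - 0.2*u + 6.03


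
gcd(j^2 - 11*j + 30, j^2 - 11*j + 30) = j^2 - 11*j + 30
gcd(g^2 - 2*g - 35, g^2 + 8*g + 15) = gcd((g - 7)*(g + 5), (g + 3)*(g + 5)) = g + 5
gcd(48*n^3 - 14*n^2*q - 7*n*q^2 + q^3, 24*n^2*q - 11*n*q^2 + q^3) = -8*n + q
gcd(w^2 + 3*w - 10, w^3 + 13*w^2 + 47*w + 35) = w + 5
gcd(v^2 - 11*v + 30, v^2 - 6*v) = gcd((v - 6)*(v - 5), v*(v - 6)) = v - 6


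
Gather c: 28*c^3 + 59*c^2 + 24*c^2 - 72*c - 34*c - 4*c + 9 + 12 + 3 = 28*c^3 + 83*c^2 - 110*c + 24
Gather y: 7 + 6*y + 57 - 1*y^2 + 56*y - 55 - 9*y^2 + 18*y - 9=-10*y^2 + 80*y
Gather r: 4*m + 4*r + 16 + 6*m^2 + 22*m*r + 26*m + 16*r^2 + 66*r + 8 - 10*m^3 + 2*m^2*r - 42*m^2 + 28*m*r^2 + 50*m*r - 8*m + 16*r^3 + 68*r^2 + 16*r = -10*m^3 - 36*m^2 + 22*m + 16*r^3 + r^2*(28*m + 84) + r*(2*m^2 + 72*m + 86) + 24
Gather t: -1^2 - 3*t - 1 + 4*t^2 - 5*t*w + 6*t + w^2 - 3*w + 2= 4*t^2 + t*(3 - 5*w) + w^2 - 3*w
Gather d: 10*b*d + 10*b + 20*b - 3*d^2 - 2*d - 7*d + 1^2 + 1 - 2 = 30*b - 3*d^2 + d*(10*b - 9)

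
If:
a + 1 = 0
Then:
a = -1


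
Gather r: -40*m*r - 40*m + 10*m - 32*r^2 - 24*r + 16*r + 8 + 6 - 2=-30*m - 32*r^2 + r*(-40*m - 8) + 12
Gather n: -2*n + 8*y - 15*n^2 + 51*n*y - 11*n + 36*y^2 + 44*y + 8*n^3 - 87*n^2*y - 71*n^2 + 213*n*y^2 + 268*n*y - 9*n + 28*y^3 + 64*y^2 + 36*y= 8*n^3 + n^2*(-87*y - 86) + n*(213*y^2 + 319*y - 22) + 28*y^3 + 100*y^2 + 88*y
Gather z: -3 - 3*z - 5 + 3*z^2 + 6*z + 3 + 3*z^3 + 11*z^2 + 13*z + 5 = 3*z^3 + 14*z^2 + 16*z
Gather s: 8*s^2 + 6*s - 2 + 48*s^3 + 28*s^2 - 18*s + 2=48*s^3 + 36*s^2 - 12*s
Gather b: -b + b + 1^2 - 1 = 0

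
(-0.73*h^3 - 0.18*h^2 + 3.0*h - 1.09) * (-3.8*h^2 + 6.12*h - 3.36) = 2.774*h^5 - 3.7836*h^4 - 10.0488*h^3 + 23.1068*h^2 - 16.7508*h + 3.6624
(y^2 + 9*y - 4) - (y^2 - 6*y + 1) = 15*y - 5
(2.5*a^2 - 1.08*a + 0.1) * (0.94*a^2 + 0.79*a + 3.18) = 2.35*a^4 + 0.9598*a^3 + 7.1908*a^2 - 3.3554*a + 0.318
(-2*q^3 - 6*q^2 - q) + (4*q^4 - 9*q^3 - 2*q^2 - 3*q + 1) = 4*q^4 - 11*q^3 - 8*q^2 - 4*q + 1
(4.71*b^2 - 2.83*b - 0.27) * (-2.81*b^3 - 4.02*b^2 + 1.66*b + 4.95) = -13.2351*b^5 - 10.9819*b^4 + 19.9539*b^3 + 19.7021*b^2 - 14.4567*b - 1.3365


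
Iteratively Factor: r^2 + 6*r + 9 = (r + 3)*(r + 3)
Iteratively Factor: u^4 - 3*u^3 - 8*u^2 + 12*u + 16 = (u + 1)*(u^3 - 4*u^2 - 4*u + 16) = (u - 4)*(u + 1)*(u^2 - 4) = (u - 4)*(u - 2)*(u + 1)*(u + 2)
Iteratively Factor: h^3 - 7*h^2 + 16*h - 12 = (h - 2)*(h^2 - 5*h + 6) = (h - 2)^2*(h - 3)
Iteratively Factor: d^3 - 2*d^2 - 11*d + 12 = (d - 4)*(d^2 + 2*d - 3) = (d - 4)*(d + 3)*(d - 1)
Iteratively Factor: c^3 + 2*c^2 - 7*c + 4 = (c + 4)*(c^2 - 2*c + 1) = (c - 1)*(c + 4)*(c - 1)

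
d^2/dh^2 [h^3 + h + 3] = 6*h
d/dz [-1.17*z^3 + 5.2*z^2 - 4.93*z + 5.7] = -3.51*z^2 + 10.4*z - 4.93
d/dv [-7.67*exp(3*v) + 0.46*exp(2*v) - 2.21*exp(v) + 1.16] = (-23.01*exp(2*v) + 0.92*exp(v) - 2.21)*exp(v)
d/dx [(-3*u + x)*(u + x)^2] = (-5*u + 3*x)*(u + x)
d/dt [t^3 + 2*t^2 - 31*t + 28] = 3*t^2 + 4*t - 31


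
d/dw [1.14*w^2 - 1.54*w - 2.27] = 2.28*w - 1.54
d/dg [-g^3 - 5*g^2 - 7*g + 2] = -3*g^2 - 10*g - 7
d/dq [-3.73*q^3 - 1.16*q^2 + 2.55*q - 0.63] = -11.19*q^2 - 2.32*q + 2.55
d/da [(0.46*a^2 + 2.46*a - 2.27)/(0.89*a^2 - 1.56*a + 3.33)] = (-2.907*a^2 + 7.1042*a + 4.6506)/(0.7921*a^4 - 2.7768*a^3 + 8.361*a^2 - 10.3896*a + 11.0889)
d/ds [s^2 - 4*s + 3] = 2*s - 4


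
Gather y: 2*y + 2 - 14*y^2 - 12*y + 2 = -14*y^2 - 10*y + 4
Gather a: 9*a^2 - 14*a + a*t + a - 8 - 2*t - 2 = 9*a^2 + a*(t - 13) - 2*t - 10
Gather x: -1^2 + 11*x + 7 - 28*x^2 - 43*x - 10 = -28*x^2 - 32*x - 4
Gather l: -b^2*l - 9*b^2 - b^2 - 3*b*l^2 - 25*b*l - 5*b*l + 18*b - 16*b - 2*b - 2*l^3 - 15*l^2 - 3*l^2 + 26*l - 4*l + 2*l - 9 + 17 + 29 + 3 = -10*b^2 - 2*l^3 + l^2*(-3*b - 18) + l*(-b^2 - 30*b + 24) + 40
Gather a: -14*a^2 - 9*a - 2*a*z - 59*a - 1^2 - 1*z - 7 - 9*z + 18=-14*a^2 + a*(-2*z - 68) - 10*z + 10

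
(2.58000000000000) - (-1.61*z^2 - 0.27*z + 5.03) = 1.61*z^2 + 0.27*z - 2.45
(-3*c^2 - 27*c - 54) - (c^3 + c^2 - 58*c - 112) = -c^3 - 4*c^2 + 31*c + 58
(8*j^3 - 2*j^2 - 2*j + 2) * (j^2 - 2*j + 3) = 8*j^5 - 18*j^4 + 26*j^3 - 10*j + 6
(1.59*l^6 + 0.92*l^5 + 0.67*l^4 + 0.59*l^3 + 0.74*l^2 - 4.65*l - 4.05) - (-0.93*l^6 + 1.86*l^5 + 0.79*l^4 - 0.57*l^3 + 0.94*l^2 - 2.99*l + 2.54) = 2.52*l^6 - 0.94*l^5 - 0.12*l^4 + 1.16*l^3 - 0.2*l^2 - 1.66*l - 6.59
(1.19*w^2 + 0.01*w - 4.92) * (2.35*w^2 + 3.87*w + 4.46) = 2.7965*w^4 + 4.6288*w^3 - 6.2159*w^2 - 18.9958*w - 21.9432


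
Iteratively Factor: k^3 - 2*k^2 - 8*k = (k - 4)*(k^2 + 2*k) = (k - 4)*(k + 2)*(k)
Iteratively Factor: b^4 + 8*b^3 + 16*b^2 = (b)*(b^3 + 8*b^2 + 16*b) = b*(b + 4)*(b^2 + 4*b) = b^2*(b + 4)*(b + 4)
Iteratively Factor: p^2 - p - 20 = (p - 5)*(p + 4)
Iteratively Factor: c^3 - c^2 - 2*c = (c - 2)*(c^2 + c) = c*(c - 2)*(c + 1)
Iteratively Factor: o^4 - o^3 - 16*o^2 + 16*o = (o + 4)*(o^3 - 5*o^2 + 4*o) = (o - 4)*(o + 4)*(o^2 - o) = o*(o - 4)*(o + 4)*(o - 1)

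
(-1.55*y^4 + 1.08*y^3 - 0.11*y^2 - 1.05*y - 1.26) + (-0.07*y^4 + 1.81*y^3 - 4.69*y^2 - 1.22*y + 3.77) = -1.62*y^4 + 2.89*y^3 - 4.8*y^2 - 2.27*y + 2.51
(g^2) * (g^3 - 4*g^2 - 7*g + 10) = g^5 - 4*g^4 - 7*g^3 + 10*g^2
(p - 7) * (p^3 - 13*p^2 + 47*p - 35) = p^4 - 20*p^3 + 138*p^2 - 364*p + 245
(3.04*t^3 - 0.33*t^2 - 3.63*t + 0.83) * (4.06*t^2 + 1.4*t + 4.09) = 12.3424*t^5 + 2.9162*t^4 - 2.7662*t^3 - 3.0619*t^2 - 13.6847*t + 3.3947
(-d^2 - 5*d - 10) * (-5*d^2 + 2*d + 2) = 5*d^4 + 23*d^3 + 38*d^2 - 30*d - 20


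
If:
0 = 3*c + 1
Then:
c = -1/3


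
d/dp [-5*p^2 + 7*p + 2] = 7 - 10*p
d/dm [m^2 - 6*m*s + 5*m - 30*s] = 2*m - 6*s + 5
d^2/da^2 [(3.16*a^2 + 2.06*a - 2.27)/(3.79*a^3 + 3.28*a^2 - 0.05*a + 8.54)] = (90.7811120000001*a^6 + 177.540276*a^5 - 234.035532*a^4 - 1837.25774*a^3 - 1475.143122*a^2 + 96.84834*a + 589.84645)/(54.439939*a^9 + 141.342744*a^8 + 120.168393*a^7 + 399.566434*a^6 + 635.389353*a^5 + 265.944828*a^4 + 820.828807*a^3 + 717.710994*a^2 - 10.93974*a + 622.835864)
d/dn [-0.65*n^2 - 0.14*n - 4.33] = -1.3*n - 0.14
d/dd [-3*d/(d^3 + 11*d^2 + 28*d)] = 3*(2*d + 11)/(d^2 + 11*d + 28)^2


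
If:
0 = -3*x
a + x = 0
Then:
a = 0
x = 0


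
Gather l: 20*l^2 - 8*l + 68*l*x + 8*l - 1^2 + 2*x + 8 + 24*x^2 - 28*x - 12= 20*l^2 + 68*l*x + 24*x^2 - 26*x - 5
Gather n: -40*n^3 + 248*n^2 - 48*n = -40*n^3 + 248*n^2 - 48*n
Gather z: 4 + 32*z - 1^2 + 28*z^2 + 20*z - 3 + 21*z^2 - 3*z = 49*z^2 + 49*z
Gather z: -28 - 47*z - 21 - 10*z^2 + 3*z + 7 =-10*z^2 - 44*z - 42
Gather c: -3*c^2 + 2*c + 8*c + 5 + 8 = -3*c^2 + 10*c + 13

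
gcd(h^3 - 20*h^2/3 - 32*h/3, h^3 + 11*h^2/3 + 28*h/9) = h^2 + 4*h/3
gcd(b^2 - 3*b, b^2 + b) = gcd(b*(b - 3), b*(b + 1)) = b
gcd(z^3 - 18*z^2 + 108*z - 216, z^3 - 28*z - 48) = z - 6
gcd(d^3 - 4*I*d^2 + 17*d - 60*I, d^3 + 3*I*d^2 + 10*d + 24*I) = d^2 + I*d + 12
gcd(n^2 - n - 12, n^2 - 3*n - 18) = n + 3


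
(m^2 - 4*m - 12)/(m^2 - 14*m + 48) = (m + 2)/(m - 8)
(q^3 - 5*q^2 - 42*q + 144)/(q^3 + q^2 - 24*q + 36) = (q - 8)/(q - 2)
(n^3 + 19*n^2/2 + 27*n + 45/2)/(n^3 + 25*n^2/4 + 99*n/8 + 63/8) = 4*(n + 5)/(4*n + 7)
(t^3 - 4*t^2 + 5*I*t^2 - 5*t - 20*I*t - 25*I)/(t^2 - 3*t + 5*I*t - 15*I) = (t^2 - 4*t - 5)/(t - 3)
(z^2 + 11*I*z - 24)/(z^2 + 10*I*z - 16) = (z + 3*I)/(z + 2*I)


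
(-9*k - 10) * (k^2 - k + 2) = -9*k^3 - k^2 - 8*k - 20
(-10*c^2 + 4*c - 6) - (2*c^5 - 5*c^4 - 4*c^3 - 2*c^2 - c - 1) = -2*c^5 + 5*c^4 + 4*c^3 - 8*c^2 + 5*c - 5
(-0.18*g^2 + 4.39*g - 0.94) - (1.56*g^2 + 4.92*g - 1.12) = -1.74*g^2 - 0.53*g + 0.18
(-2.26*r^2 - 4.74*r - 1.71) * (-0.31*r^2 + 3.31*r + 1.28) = 0.7006*r^4 - 6.0112*r^3 - 18.0521*r^2 - 11.7273*r - 2.1888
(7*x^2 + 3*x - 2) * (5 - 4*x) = -28*x^3 + 23*x^2 + 23*x - 10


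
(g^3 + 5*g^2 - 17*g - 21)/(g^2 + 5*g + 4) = (g^2 + 4*g - 21)/(g + 4)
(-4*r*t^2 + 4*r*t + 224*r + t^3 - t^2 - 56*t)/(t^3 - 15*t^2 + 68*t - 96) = (-4*r*t - 28*r + t^2 + 7*t)/(t^2 - 7*t + 12)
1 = 1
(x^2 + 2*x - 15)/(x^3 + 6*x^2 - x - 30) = (x - 3)/(x^2 + x - 6)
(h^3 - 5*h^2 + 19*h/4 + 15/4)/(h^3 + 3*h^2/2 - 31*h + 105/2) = (h + 1/2)/(h + 7)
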